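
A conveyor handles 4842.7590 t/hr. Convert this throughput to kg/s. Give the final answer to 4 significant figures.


m_dot = 4842.7590 * 1000 / 3600
m_dot = 1345 kg/s


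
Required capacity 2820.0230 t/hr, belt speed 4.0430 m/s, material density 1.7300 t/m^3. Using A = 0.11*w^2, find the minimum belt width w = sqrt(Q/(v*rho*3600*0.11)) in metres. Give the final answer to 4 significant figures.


A_req = 2820.0230 / (4.0430 * 1.7300 * 3600) = 0.111995 m^2
w = sqrt(0.111995 / 0.11)
w = 1.009 m


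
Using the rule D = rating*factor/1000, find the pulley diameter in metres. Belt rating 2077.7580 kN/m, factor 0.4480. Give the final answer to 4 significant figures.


D = 2077.7580 * 0.4480 / 1000
D = 0.9308 m


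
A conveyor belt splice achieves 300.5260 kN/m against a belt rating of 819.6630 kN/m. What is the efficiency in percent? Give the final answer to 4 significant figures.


Eff = 300.5260 / 819.6630 * 100
Eff = 36.66 %


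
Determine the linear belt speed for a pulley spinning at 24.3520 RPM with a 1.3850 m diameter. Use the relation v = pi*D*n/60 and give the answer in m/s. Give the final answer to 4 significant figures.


v = pi * 1.3850 * 24.3520 / 60
v = 1.766 m/s


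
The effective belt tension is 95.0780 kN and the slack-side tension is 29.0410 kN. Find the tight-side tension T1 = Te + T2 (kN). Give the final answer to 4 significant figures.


T1 = Te + T2 = 95.0780 + 29.0410
T1 = 124.1 kN


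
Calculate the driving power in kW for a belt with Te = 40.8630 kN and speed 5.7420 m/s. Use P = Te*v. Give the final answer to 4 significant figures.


P = Te * v = 40.8630 * 5.7420
P = 234.6 kW


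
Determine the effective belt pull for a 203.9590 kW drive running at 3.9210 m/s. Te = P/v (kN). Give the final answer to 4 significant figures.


Te = P / v = 203.9590 / 3.9210
Te = 52.02 kN


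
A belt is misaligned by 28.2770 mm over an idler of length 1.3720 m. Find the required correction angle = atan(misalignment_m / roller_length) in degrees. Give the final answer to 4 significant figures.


misalign_m = 28.2770 / 1000 = 0.028277 m
angle = atan(0.028277 / 1.3720)
angle = 1.181 deg


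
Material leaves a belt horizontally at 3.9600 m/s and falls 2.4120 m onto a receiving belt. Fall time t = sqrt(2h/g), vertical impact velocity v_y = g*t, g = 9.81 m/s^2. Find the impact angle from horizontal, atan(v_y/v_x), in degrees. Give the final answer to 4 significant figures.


t = sqrt(2*2.4120/9.81) = 0.701244 s
v_y = 9.81 * 0.701244 = 6.8792 m/s
angle = atan(6.8792 / 3.9600) = 60.07 deg


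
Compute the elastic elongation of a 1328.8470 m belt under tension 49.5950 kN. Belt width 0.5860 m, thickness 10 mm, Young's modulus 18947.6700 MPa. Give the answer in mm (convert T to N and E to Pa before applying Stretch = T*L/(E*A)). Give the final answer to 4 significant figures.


A = 0.5860 * 0.01 = 0.00586 m^2
Stretch = 49.5950*1000 * 1328.8470 / (18947.6700e6 * 0.00586) * 1000
Stretch = 593.6 mm


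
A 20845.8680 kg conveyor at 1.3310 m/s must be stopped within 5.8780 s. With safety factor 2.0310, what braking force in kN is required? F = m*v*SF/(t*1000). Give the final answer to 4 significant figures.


F = 20845.8680 * 1.3310 / 5.8780 * 2.0310 / 1000
F = 9.587 kN


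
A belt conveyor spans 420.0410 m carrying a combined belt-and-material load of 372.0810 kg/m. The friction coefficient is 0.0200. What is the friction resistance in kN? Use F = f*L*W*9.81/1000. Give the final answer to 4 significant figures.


F = 0.0200 * 420.0410 * 372.0810 * 9.81 / 1000
F = 30.66 kN


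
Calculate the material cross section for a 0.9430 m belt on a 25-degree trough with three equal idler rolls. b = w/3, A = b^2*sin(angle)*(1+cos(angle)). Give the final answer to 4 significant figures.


b = 0.9430/3 = 0.314333 m
A = 0.314333^2 * sin(25 deg) * (1 + cos(25 deg))
A = 0.07960 m^2


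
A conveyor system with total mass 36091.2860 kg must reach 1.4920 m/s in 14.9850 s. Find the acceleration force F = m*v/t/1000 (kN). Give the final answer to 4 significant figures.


F = 36091.2860 * 1.4920 / 14.9850 / 1000
F = 3.593 kN


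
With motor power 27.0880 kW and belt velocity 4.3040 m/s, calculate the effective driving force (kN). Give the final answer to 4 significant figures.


Te = P / v = 27.0880 / 4.3040
Te = 6.294 kN


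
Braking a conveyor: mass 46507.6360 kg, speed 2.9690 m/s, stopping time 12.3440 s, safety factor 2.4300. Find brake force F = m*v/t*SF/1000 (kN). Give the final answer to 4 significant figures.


F = 46507.6360 * 2.9690 / 12.3440 * 2.4300 / 1000
F = 27.18 kN


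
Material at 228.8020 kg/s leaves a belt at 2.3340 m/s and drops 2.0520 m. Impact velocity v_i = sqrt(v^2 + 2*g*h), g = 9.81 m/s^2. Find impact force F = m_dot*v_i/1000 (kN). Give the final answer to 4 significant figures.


v_i = sqrt(2.3340^2 + 2*9.81*2.0520) = 6.76075 m/s
F = 228.8020 * 6.76075 / 1000
F = 1.547 kN


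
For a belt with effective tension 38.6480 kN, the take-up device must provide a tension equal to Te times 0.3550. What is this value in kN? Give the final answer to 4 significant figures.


T_tu = 38.6480 * 0.3550
T_tu = 13.72 kN


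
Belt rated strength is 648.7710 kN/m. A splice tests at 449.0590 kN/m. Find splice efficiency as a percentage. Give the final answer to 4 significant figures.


Eff = 449.0590 / 648.7710 * 100
Eff = 69.22 %


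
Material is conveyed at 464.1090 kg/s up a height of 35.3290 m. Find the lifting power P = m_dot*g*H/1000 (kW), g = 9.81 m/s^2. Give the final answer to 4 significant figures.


P = 464.1090 * 9.81 * 35.3290 / 1000
P = 160.8 kW


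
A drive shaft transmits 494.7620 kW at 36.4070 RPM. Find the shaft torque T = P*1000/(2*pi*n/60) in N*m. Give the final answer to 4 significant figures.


omega = 2*pi*36.4070/60 = 3.81253 rad/s
T = 494.7620*1000 / 3.81253
T = 129800 N*m


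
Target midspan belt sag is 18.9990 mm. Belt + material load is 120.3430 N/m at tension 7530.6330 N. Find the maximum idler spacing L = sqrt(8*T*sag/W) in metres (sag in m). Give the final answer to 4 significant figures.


sag = 18.9990/1000 = 0.018999 m
L = sqrt(8 * 7530.6330 * 0.018999 / 120.3430)
L = 3.084 m


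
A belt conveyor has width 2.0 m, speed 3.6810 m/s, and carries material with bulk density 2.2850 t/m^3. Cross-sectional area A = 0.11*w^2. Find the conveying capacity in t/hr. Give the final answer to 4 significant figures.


A = 0.11 * 2.0^2 = 0.44 m^2
C = 0.44 * 3.6810 * 2.2850 * 3600
C = 13320 t/hr


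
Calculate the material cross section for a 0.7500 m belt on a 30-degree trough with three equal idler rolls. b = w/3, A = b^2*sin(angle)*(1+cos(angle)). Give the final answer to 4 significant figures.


b = 0.7500/3 = 0.25 m
A = 0.25^2 * sin(30 deg) * (1 + cos(30 deg))
A = 0.05831 m^2


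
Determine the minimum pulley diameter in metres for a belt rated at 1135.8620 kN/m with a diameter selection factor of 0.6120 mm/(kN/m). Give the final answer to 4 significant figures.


D = 1135.8620 * 0.6120 / 1000
D = 0.6951 m


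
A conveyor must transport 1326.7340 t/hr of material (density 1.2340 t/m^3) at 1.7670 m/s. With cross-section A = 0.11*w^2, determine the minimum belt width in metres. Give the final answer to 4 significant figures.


A_req = 1326.7340 / (1.7670 * 1.2340 * 3600) = 0.169017 m^2
w = sqrt(0.169017 / 0.11)
w = 1.240 m


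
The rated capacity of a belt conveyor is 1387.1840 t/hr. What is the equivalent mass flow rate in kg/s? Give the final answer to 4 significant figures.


m_dot = 1387.1840 * 1000 / 3600
m_dot = 385.3 kg/s


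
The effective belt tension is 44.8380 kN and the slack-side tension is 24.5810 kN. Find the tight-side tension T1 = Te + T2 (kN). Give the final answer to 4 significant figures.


T1 = Te + T2 = 44.8380 + 24.5810
T1 = 69.42 kN


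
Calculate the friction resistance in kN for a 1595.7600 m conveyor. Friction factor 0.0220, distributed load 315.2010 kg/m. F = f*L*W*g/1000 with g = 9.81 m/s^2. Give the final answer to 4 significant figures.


F = 0.0220 * 1595.7600 * 315.2010 * 9.81 / 1000
F = 108.6 kN


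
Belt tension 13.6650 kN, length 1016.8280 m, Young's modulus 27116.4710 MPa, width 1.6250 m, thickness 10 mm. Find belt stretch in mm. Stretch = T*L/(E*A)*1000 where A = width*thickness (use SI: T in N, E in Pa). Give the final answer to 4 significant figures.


A = 1.6250 * 0.01 = 0.01625 m^2
Stretch = 13.6650*1000 * 1016.8280 / (27116.4710e6 * 0.01625) * 1000
Stretch = 31.53 mm


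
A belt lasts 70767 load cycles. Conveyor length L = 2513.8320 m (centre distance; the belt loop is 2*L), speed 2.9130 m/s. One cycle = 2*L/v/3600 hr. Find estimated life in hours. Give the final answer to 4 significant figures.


cycle_time = 2 * 2513.8320 / 2.9130 / 3600 = 0.479428 hr
life = 70767 * 0.479428 = 33930 hours


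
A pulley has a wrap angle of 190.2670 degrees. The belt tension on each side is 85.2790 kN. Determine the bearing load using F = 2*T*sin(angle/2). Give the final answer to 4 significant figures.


F = 2 * 85.2790 * sin(190.2670/2 deg)
F = 169.9 kN


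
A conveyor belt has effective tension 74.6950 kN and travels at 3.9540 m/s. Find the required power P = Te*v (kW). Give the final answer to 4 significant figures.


P = Te * v = 74.6950 * 3.9540
P = 295.3 kW


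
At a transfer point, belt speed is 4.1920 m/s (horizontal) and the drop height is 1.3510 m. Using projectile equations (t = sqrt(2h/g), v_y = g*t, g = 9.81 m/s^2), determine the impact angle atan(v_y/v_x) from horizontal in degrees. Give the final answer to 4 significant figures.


t = sqrt(2*1.3510/9.81) = 0.524817 s
v_y = 9.81 * 0.524817 = 5.14845 m/s
angle = atan(5.14845 / 4.1920) = 50.85 deg


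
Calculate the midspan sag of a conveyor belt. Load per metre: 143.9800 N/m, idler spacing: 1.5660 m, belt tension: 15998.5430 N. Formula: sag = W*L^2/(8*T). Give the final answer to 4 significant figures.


sag = 143.9800 * 1.5660^2 / (8 * 15998.5430)
sag = 0.002759 m


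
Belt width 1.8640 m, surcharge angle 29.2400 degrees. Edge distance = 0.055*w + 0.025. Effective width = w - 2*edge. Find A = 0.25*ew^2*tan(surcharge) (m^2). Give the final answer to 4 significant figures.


edge = 0.055*1.8640 + 0.025 = 0.12752 m
ew = 1.8640 - 2*0.12752 = 1.60896 m
A = 0.25 * 1.60896^2 * tan(29.2400 deg)
A = 0.3623 m^2


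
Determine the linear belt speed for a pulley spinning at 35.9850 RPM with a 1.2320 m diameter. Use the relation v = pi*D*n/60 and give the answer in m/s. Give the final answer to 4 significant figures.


v = pi * 1.2320 * 35.9850 / 60
v = 2.321 m/s


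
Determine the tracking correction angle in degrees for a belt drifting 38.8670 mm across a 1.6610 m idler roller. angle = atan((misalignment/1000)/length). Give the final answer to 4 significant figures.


misalign_m = 38.8670 / 1000 = 0.038867 m
angle = atan(0.038867 / 1.6610)
angle = 1.340 deg


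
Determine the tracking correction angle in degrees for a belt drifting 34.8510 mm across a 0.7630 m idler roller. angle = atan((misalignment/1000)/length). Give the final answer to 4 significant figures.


misalign_m = 34.8510 / 1000 = 0.034851 m
angle = atan(0.034851 / 0.7630)
angle = 2.615 deg


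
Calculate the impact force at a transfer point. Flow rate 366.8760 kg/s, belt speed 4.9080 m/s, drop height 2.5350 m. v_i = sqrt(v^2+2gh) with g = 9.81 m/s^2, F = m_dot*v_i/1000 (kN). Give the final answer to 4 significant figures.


v_i = sqrt(4.9080^2 + 2*9.81*2.5350) = 8.59216 m/s
F = 366.8760 * 8.59216 / 1000
F = 3.152 kN


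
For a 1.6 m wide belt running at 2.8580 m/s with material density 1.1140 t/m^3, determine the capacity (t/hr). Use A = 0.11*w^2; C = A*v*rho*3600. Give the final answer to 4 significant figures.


A = 0.11 * 1.6^2 = 0.2816 m^2
C = 0.2816 * 2.8580 * 1.1140 * 3600
C = 3228 t/hr


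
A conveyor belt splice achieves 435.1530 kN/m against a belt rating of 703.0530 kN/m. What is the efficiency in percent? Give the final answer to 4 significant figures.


Eff = 435.1530 / 703.0530 * 100
Eff = 61.89 %


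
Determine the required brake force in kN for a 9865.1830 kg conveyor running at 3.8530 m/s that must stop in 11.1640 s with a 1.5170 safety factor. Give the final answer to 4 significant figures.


F = 9865.1830 * 3.8530 / 11.1640 * 1.5170 / 1000
F = 5.165 kN


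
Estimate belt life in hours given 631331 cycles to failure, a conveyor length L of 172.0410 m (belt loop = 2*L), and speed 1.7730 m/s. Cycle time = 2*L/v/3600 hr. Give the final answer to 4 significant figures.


cycle_time = 2 * 172.0410 / 1.7730 / 3600 = 0.0539077 hr
life = 631331 * 0.0539077 = 34030 hours


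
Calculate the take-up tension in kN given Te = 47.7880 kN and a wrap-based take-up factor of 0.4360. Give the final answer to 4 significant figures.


T_tu = 47.7880 * 0.4360
T_tu = 20.84 kN


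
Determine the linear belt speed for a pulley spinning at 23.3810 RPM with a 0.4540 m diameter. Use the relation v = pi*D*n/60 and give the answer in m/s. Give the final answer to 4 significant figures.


v = pi * 0.4540 * 23.3810 / 60
v = 0.5558 m/s


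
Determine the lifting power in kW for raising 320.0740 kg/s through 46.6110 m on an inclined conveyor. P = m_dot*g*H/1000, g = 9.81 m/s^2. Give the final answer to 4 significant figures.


P = 320.0740 * 9.81 * 46.6110 / 1000
P = 146.4 kW


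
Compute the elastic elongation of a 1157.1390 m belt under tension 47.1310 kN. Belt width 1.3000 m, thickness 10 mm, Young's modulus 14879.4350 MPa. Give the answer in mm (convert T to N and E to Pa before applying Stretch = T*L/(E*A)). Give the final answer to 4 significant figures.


A = 1.3000 * 0.01 = 0.01300 m^2
Stretch = 47.1310*1000 * 1157.1390 / (14879.4350e6 * 0.01300) * 1000
Stretch = 281.9 mm


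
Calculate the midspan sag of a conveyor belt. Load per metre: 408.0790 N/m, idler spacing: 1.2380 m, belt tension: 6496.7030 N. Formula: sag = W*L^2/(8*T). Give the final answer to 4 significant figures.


sag = 408.0790 * 1.2380^2 / (8 * 6496.7030)
sag = 0.01203 m


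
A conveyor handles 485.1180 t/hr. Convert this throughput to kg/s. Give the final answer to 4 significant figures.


m_dot = 485.1180 * 1000 / 3600
m_dot = 134.8 kg/s


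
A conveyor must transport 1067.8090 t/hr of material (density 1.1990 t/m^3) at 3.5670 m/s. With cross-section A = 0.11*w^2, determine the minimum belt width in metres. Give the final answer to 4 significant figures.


A_req = 1067.8090 / (3.5670 * 1.1990 * 3600) = 0.0693536 m^2
w = sqrt(0.0693536 / 0.11)
w = 0.7940 m


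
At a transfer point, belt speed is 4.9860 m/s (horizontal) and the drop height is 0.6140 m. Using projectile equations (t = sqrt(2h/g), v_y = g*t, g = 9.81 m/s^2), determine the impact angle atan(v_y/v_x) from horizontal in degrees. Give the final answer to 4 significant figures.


t = sqrt(2*0.6140/9.81) = 0.353806 s
v_y = 9.81 * 0.353806 = 3.47084 m/s
angle = atan(3.47084 / 4.9860) = 34.84 deg


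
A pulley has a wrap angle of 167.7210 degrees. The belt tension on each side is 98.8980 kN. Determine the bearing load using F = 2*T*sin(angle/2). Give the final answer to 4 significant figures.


F = 2 * 98.8980 * sin(167.7210/2 deg)
F = 196.7 kN


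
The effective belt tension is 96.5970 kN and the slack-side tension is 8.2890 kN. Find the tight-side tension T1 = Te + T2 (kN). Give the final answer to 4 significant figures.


T1 = Te + T2 = 96.5970 + 8.2890
T1 = 104.9 kN


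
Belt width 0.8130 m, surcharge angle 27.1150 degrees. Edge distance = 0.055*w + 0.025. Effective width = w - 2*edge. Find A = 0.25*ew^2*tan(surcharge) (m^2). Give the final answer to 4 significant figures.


edge = 0.055*0.8130 + 0.025 = 0.069715 m
ew = 0.8130 - 2*0.069715 = 0.67357 m
A = 0.25 * 0.67357^2 * tan(27.1150 deg)
A = 0.05808 m^2


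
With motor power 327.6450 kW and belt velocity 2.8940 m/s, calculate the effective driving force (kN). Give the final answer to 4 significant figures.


Te = P / v = 327.6450 / 2.8940
Te = 113.2 kN


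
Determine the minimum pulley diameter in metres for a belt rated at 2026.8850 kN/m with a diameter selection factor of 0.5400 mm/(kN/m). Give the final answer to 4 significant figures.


D = 2026.8850 * 0.5400 / 1000
D = 1.095 m


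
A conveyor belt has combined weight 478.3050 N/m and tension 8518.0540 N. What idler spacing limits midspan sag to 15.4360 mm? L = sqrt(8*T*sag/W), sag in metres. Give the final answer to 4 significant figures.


sag = 15.4360/1000 = 0.015436 m
L = sqrt(8 * 8518.0540 * 0.015436 / 478.3050)
L = 1.483 m


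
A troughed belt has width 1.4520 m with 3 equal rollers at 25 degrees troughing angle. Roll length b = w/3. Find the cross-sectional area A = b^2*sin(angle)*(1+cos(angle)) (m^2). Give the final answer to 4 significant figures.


b = 1.4520/3 = 0.484 m
A = 0.484^2 * sin(25 deg) * (1 + cos(25 deg))
A = 0.1887 m^2


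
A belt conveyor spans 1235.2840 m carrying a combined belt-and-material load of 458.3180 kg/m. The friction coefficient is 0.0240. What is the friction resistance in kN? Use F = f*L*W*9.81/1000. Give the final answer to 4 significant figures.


F = 0.0240 * 1235.2840 * 458.3180 * 9.81 / 1000
F = 133.3 kN


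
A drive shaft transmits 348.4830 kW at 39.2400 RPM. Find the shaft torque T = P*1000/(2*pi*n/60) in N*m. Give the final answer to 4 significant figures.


omega = 2*pi*39.2400/60 = 4.1092 rad/s
T = 348.4830*1000 / 4.1092
T = 84810 N*m


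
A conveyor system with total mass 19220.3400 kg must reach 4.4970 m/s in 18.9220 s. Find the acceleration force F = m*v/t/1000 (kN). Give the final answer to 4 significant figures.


F = 19220.3400 * 4.4970 / 18.9220 / 1000
F = 4.568 kN


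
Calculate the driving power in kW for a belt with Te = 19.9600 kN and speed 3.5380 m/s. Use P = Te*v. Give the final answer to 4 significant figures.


P = Te * v = 19.9600 * 3.5380
P = 70.62 kW


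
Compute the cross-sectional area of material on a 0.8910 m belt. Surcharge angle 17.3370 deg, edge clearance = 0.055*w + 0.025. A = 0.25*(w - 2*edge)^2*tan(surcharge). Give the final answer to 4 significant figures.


edge = 0.055*0.8910 + 0.025 = 0.074005 m
ew = 0.8910 - 2*0.074005 = 0.74299 m
A = 0.25 * 0.74299^2 * tan(17.3370 deg)
A = 0.04308 m^2


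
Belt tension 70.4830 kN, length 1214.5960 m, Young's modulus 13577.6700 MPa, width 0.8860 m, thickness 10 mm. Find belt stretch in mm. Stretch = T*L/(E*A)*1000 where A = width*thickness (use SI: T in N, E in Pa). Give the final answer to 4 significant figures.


A = 0.8860 * 0.01 = 0.00886 m^2
Stretch = 70.4830*1000 * 1214.5960 / (13577.6700e6 * 0.00886) * 1000
Stretch = 711.6 mm


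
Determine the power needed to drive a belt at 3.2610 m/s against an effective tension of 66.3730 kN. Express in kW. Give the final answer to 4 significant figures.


P = Te * v = 66.3730 * 3.2610
P = 216.4 kW


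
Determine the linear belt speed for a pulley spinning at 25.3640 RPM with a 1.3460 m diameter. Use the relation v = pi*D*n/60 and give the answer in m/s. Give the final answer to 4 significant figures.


v = pi * 1.3460 * 25.3640 / 60
v = 1.788 m/s


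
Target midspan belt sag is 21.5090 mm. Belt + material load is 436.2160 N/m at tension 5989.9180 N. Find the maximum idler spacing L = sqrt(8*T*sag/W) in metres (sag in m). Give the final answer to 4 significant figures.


sag = 21.5090/1000 = 0.021509 m
L = sqrt(8 * 5989.9180 * 0.021509 / 436.2160)
L = 1.537 m


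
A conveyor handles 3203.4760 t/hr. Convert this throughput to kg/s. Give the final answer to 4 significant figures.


m_dot = 3203.4760 * 1000 / 3600
m_dot = 889.9 kg/s


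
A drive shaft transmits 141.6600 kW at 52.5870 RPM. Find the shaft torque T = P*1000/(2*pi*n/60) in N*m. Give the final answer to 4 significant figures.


omega = 2*pi*52.5870/60 = 5.5069 rad/s
T = 141.6600*1000 / 5.5069
T = 25720 N*m


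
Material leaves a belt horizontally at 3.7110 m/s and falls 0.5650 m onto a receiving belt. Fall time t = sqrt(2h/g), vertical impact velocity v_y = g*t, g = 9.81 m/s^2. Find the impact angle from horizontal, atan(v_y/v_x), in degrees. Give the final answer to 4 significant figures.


t = sqrt(2*0.5650/9.81) = 0.339394 s
v_y = 9.81 * 0.339394 = 3.32946 m/s
angle = atan(3.32946 / 3.7110) = 41.90 deg


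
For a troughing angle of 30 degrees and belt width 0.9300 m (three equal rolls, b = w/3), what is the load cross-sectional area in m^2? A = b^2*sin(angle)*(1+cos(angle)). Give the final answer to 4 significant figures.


b = 0.9300/3 = 0.31 m
A = 0.31^2 * sin(30 deg) * (1 + cos(30 deg))
A = 0.08966 m^2


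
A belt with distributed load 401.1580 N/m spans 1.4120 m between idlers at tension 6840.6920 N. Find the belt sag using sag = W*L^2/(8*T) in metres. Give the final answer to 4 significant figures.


sag = 401.1580 * 1.4120^2 / (8 * 6840.6920)
sag = 0.01461 m


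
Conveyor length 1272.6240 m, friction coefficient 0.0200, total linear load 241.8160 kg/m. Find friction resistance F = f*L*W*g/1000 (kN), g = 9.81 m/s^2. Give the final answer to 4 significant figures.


F = 0.0200 * 1272.6240 * 241.8160 * 9.81 / 1000
F = 60.38 kN


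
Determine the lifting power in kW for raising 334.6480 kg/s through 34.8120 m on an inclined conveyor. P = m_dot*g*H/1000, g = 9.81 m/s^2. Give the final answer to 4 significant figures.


P = 334.6480 * 9.81 * 34.8120 / 1000
P = 114.3 kW


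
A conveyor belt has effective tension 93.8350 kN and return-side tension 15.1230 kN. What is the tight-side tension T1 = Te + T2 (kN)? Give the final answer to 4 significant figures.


T1 = Te + T2 = 93.8350 + 15.1230
T1 = 109.0 kN


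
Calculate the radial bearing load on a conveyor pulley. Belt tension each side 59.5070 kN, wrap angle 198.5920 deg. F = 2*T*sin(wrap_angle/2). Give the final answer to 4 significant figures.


F = 2 * 59.5070 * sin(198.5920/2 deg)
F = 117.5 kN


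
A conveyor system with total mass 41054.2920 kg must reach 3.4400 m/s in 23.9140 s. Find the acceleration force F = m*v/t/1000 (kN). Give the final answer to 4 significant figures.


F = 41054.2920 * 3.4400 / 23.9140 / 1000
F = 5.906 kN


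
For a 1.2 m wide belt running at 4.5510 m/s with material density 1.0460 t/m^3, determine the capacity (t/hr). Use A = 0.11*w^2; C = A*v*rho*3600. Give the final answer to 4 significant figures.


A = 0.11 * 1.2^2 = 0.1584 m^2
C = 0.1584 * 4.5510 * 1.0460 * 3600
C = 2715 t/hr


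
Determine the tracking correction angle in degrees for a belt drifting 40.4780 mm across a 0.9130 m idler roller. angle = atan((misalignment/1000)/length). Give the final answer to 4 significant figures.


misalign_m = 40.4780 / 1000 = 0.040478 m
angle = atan(0.040478 / 0.9130)
angle = 2.539 deg


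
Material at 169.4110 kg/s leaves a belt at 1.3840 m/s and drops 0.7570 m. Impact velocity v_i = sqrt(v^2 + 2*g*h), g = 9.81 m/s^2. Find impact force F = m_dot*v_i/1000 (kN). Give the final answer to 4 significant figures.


v_i = sqrt(1.3840^2 + 2*9.81*0.7570) = 4.09485 m/s
F = 169.4110 * 4.09485 / 1000
F = 0.6937 kN


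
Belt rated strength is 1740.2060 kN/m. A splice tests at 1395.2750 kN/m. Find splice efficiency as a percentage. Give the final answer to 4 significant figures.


Eff = 1395.2750 / 1740.2060 * 100
Eff = 80.18 %


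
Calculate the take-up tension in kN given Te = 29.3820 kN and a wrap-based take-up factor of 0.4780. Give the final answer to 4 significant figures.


T_tu = 29.3820 * 0.4780
T_tu = 14.04 kN


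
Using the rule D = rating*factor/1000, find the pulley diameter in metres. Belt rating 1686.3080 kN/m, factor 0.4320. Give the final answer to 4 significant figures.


D = 1686.3080 * 0.4320 / 1000
D = 0.7285 m


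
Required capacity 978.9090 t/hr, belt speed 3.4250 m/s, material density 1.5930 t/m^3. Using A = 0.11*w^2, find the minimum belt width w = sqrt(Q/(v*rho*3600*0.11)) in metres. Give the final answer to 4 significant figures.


A_req = 978.9090 / (3.4250 * 1.5930 * 3600) = 0.0498383 m^2
w = sqrt(0.0498383 / 0.11)
w = 0.6731 m


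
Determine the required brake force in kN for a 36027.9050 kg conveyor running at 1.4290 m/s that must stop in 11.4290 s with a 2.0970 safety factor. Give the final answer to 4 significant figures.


F = 36027.9050 * 1.4290 / 11.4290 * 2.0970 / 1000
F = 9.446 kN


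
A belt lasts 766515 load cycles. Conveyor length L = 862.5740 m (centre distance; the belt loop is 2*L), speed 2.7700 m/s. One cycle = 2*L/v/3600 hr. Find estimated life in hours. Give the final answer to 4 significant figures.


cycle_time = 2 * 862.5740 / 2.7700 / 3600 = 0.172999 hr
life = 766515 * 0.172999 = 132600 hours


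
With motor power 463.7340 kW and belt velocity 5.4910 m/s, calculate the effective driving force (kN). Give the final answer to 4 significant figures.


Te = P / v = 463.7340 / 5.4910
Te = 84.45 kN


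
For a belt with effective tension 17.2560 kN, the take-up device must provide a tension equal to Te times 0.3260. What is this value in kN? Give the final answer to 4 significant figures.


T_tu = 17.2560 * 0.3260
T_tu = 5.625 kN


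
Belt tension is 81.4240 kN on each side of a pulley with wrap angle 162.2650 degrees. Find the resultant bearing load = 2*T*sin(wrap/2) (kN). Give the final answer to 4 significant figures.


F = 2 * 81.4240 * sin(162.2650/2 deg)
F = 160.9 kN


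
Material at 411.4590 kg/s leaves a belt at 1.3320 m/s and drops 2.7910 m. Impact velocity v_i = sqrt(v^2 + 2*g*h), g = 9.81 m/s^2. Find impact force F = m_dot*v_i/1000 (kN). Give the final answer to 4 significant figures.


v_i = sqrt(1.3320^2 + 2*9.81*2.7910) = 7.51889 m/s
F = 411.4590 * 7.51889 / 1000
F = 3.094 kN


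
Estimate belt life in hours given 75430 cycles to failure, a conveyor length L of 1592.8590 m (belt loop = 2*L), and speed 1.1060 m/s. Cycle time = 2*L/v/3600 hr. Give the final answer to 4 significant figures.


cycle_time = 2 * 1592.8590 / 1.1060 / 3600 = 0.80011 hr
life = 75430 * 0.80011 = 60350 hours


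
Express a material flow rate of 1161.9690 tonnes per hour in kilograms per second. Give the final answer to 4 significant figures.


m_dot = 1161.9690 * 1000 / 3600
m_dot = 322.8 kg/s


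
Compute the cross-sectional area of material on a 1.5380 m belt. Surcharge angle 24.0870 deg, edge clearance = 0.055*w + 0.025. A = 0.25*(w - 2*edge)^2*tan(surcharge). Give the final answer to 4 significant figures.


edge = 0.055*1.5380 + 0.025 = 0.10959 m
ew = 1.5380 - 2*0.10959 = 1.31882 m
A = 0.25 * 1.31882^2 * tan(24.0870 deg)
A = 0.1944 m^2


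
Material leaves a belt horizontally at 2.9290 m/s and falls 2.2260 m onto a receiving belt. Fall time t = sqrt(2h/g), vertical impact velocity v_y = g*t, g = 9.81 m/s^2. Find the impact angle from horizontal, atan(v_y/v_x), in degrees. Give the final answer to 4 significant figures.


t = sqrt(2*2.2260/9.81) = 0.673664 s
v_y = 9.81 * 0.673664 = 6.60864 m/s
angle = atan(6.60864 / 2.9290) = 66.10 deg


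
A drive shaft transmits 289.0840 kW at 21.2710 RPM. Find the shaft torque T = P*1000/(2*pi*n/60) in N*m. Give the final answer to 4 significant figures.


omega = 2*pi*21.2710/60 = 2.22749 rad/s
T = 289.0840*1000 / 2.22749
T = 129800 N*m


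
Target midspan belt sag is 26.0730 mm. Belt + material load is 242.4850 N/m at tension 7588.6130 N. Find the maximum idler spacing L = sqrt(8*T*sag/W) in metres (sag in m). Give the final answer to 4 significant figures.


sag = 26.0730/1000 = 0.026073 m
L = sqrt(8 * 7588.6130 * 0.026073 / 242.4850)
L = 2.555 m


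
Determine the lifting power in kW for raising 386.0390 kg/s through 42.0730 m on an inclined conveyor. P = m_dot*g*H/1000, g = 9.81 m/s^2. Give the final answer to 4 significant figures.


P = 386.0390 * 9.81 * 42.0730 / 1000
P = 159.3 kW


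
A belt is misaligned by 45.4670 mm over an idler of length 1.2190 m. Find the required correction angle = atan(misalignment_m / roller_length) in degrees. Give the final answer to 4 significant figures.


misalign_m = 45.4670 / 1000 = 0.045467 m
angle = atan(0.045467 / 1.2190)
angle = 2.136 deg


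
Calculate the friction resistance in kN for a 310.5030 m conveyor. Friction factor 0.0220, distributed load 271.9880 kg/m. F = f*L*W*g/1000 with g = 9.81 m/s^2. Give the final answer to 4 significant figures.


F = 0.0220 * 310.5030 * 271.9880 * 9.81 / 1000
F = 18.23 kN


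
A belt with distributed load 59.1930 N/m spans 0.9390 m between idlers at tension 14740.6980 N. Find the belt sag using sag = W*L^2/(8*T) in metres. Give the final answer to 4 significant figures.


sag = 59.1930 * 0.9390^2 / (8 * 14740.6980)
sag = 0.0004426 m


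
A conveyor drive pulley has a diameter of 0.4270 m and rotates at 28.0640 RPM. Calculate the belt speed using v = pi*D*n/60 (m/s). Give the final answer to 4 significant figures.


v = pi * 0.4270 * 28.0640 / 60
v = 0.6274 m/s


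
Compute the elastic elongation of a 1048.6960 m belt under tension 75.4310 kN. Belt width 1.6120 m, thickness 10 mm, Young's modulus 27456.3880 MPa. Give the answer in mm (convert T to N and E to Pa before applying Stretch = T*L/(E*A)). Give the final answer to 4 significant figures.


A = 1.6120 * 0.01 = 0.01612 m^2
Stretch = 75.4310*1000 * 1048.6960 / (27456.3880e6 * 0.01612) * 1000
Stretch = 178.7 mm


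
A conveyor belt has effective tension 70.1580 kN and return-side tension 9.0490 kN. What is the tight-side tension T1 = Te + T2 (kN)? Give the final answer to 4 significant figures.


T1 = Te + T2 = 70.1580 + 9.0490
T1 = 79.21 kN


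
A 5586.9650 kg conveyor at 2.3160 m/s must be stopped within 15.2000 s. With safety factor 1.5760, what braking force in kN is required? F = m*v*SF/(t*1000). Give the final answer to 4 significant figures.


F = 5586.9650 * 2.3160 / 15.2000 * 1.5760 / 1000
F = 1.342 kN


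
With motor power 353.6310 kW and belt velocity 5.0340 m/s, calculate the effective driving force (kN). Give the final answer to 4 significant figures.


Te = P / v = 353.6310 / 5.0340
Te = 70.25 kN


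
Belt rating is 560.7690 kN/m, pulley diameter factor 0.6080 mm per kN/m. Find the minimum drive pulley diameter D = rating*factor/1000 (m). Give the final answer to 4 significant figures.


D = 560.7690 * 0.6080 / 1000
D = 0.3409 m


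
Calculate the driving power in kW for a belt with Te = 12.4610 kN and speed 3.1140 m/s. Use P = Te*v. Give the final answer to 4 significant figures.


P = Te * v = 12.4610 * 3.1140
P = 38.80 kW


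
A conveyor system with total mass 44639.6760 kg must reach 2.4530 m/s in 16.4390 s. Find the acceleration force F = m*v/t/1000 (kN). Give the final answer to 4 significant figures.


F = 44639.6760 * 2.4530 / 16.4390 / 1000
F = 6.661 kN


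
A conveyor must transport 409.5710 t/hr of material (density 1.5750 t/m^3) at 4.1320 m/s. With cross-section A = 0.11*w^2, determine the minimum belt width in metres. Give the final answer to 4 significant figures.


A_req = 409.5710 / (4.1320 * 1.5750 * 3600) = 0.0174818 m^2
w = sqrt(0.0174818 / 0.11)
w = 0.3987 m


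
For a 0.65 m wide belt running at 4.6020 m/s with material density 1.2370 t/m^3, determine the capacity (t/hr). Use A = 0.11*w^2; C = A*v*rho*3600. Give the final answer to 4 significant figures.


A = 0.11 * 0.65^2 = 0.046475 m^2
C = 0.046475 * 4.6020 * 1.2370 * 3600
C = 952.4 t/hr


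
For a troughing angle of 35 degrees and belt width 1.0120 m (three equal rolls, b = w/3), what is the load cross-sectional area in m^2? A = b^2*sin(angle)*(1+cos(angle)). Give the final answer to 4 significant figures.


b = 1.0120/3 = 0.337333 m
A = 0.337333^2 * sin(35 deg) * (1 + cos(35 deg))
A = 0.1187 m^2


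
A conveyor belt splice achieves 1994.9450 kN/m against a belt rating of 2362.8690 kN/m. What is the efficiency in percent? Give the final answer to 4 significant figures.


Eff = 1994.9450 / 2362.8690 * 100
Eff = 84.43 %


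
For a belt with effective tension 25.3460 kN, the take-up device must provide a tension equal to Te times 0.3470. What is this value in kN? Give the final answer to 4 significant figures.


T_tu = 25.3460 * 0.3470
T_tu = 8.795 kN


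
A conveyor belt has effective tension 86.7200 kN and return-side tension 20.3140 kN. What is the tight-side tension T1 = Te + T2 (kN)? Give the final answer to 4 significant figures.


T1 = Te + T2 = 86.7200 + 20.3140
T1 = 107.0 kN


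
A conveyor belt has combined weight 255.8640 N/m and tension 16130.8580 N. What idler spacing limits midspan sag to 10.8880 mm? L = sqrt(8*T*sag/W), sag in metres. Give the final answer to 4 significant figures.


sag = 10.8880/1000 = 0.010888 m
L = sqrt(8 * 16130.8580 * 0.010888 / 255.8640)
L = 2.343 m


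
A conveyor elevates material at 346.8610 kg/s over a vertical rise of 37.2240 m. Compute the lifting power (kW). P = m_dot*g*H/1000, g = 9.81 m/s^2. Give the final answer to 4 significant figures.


P = 346.8610 * 9.81 * 37.2240 / 1000
P = 126.7 kW


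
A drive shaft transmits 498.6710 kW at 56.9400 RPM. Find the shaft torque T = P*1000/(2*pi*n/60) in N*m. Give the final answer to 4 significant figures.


omega = 2*pi*56.9400/60 = 5.96274 rad/s
T = 498.6710*1000 / 5.96274
T = 83630 N*m


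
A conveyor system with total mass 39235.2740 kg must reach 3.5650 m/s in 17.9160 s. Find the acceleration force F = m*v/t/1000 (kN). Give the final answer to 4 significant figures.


F = 39235.2740 * 3.5650 / 17.9160 / 1000
F = 7.807 kN


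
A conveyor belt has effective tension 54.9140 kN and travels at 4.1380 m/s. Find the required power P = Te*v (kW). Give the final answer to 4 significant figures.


P = Te * v = 54.9140 * 4.1380
P = 227.2 kW


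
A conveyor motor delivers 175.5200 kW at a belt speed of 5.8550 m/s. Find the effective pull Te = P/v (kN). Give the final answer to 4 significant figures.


Te = P / v = 175.5200 / 5.8550
Te = 29.98 kN


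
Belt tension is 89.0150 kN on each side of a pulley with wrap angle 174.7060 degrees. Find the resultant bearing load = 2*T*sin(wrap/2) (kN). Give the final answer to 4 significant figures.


F = 2 * 89.0150 * sin(174.7060/2 deg)
F = 177.8 kN


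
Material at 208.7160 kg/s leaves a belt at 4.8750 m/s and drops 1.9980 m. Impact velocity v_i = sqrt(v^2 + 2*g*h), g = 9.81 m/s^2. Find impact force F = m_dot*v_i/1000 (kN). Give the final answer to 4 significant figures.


v_i = sqrt(4.8750^2 + 2*9.81*1.9980) = 7.93514 m/s
F = 208.7160 * 7.93514 / 1000
F = 1.656 kN


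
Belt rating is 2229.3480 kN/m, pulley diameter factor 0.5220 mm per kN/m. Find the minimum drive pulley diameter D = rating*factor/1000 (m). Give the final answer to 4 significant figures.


D = 2229.3480 * 0.5220 / 1000
D = 1.164 m


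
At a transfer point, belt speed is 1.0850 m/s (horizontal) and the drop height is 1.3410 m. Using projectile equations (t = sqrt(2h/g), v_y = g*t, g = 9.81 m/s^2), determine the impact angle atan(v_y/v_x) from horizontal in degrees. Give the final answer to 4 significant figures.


t = sqrt(2*1.3410/9.81) = 0.522871 s
v_y = 9.81 * 0.522871 = 5.12936 m/s
angle = atan(5.12936 / 1.0850) = 78.06 deg


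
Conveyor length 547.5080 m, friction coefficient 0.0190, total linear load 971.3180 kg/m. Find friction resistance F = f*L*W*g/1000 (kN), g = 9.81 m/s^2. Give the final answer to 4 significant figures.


F = 0.0190 * 547.5080 * 971.3180 * 9.81 / 1000
F = 99.12 kN


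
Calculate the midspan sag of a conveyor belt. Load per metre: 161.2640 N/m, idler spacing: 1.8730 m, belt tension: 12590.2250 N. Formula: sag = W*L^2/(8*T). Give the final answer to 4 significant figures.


sag = 161.2640 * 1.8730^2 / (8 * 12590.2250)
sag = 0.005617 m


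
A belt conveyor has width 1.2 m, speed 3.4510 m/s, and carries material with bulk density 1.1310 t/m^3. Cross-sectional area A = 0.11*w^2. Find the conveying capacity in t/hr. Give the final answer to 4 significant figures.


A = 0.11 * 1.2^2 = 0.1584 m^2
C = 0.1584 * 3.4510 * 1.1310 * 3600
C = 2226 t/hr


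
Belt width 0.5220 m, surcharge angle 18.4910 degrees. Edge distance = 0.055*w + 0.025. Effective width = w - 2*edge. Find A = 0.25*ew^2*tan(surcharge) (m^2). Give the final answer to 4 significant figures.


edge = 0.055*0.5220 + 0.025 = 0.05371 m
ew = 0.5220 - 2*0.05371 = 0.41458 m
A = 0.25 * 0.41458^2 * tan(18.4910 deg)
A = 0.01437 m^2


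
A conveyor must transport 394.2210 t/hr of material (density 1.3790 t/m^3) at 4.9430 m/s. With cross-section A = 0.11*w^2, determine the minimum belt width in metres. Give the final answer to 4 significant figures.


A_req = 394.2210 / (4.9430 * 1.3790 * 3600) = 0.0160651 m^2
w = sqrt(0.0160651 / 0.11)
w = 0.3822 m


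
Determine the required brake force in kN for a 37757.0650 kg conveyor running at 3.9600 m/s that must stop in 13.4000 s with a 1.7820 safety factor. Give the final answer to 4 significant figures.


F = 37757.0650 * 3.9600 / 13.4000 * 1.7820 / 1000
F = 19.88 kN


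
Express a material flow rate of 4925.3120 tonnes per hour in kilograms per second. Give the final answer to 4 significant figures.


m_dot = 4925.3120 * 1000 / 3600
m_dot = 1368 kg/s


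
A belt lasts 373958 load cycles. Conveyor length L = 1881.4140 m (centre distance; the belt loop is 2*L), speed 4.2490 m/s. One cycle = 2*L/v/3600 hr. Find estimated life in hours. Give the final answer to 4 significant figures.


cycle_time = 2 * 1881.4140 / 4.2490 / 3600 = 0.245994 hr
life = 373958 * 0.245994 = 91990 hours


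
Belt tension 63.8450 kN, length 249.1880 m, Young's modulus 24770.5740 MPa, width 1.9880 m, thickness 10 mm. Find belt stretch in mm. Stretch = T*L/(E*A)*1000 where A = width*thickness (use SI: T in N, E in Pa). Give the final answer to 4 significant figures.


A = 1.9880 * 0.01 = 0.01988 m^2
Stretch = 63.8450*1000 * 249.1880 / (24770.5740e6 * 0.01988) * 1000
Stretch = 32.31 mm


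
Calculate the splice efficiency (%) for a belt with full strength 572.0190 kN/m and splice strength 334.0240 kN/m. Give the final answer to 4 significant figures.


Eff = 334.0240 / 572.0190 * 100
Eff = 58.39 %


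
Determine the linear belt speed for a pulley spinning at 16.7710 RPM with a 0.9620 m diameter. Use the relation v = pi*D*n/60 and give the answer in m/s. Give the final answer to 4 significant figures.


v = pi * 0.9620 * 16.7710 / 60
v = 0.8448 m/s


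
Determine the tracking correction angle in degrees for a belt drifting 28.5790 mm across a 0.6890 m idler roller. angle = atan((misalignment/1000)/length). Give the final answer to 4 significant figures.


misalign_m = 28.5790 / 1000 = 0.028579 m
angle = atan(0.028579 / 0.6890)
angle = 2.375 deg


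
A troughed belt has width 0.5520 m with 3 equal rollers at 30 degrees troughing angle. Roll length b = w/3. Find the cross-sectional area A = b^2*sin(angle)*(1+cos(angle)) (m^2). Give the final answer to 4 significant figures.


b = 0.5520/3 = 0.184 m
A = 0.184^2 * sin(30 deg) * (1 + cos(30 deg))
A = 0.03159 m^2


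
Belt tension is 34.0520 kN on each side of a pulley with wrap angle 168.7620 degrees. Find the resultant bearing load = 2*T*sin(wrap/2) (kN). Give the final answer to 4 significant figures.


F = 2 * 34.0520 * sin(168.7620/2 deg)
F = 67.78 kN


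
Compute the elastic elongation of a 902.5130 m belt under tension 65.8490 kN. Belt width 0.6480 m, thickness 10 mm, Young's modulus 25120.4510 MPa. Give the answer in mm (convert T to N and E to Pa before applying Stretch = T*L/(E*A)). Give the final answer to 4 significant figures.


A = 0.6480 * 0.01 = 0.00648 m^2
Stretch = 65.8490*1000 * 902.5130 / (25120.4510e6 * 0.00648) * 1000
Stretch = 365.1 mm


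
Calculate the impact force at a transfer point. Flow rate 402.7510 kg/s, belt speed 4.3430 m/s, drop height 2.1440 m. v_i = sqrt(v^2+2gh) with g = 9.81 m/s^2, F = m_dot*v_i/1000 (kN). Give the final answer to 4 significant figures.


v_i = sqrt(4.3430^2 + 2*9.81*2.1440) = 7.80557 m/s
F = 402.7510 * 7.80557 / 1000
F = 3.144 kN
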